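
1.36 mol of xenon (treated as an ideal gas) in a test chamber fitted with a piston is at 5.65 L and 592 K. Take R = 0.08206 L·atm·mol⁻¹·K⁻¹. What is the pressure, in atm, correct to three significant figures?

P ≈ 11.7 atm

PV = nRT ⇒ P = nRT/V = (1.36 × 0.08206 × 592) / 5.65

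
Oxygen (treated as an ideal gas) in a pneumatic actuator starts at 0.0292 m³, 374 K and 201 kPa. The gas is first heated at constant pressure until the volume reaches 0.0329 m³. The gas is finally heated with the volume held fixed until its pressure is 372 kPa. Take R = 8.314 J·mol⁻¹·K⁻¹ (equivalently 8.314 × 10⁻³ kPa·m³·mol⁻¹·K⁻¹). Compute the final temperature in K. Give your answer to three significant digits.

Isobaric, so V/T is constant: P₂ = P₁; T₂ = T₁·(V₂/V₁) = 421.4 K.
Isochoric, so P/T is constant: V₃ = V₂; T₃ = T₂·(P₃/P₂) = 779.9 K.

T₃ ≈ 780 K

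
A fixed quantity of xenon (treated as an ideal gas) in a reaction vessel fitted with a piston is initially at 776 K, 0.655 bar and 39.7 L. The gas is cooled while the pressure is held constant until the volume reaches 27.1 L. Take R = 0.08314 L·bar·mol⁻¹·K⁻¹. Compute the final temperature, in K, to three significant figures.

Isobaric, so V/T is constant: P₂ = P₁; T₂ = T₁·(V₂/V₁) = 529.7 K.

T₂ ≈ 530 K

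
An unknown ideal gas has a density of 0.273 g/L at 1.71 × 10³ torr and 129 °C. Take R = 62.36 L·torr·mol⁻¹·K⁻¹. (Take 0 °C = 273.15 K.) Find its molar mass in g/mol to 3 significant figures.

ρ = PM/(RT) ⇒ M = ρRT/P = (0.273 × 62.36 × 402.1) / 1.71e+03

M ≈ 4.00 g/mol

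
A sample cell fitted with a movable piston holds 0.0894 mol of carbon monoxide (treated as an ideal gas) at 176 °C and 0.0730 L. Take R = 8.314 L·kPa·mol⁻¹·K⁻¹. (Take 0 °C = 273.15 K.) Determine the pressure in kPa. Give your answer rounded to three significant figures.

Convert: T = 449.15 K.
PV = nRT ⇒ P = nRT/V = (0.0894 × 8.314 × 449.15) / 0.0730

P ≈ 4.57e+03 kPa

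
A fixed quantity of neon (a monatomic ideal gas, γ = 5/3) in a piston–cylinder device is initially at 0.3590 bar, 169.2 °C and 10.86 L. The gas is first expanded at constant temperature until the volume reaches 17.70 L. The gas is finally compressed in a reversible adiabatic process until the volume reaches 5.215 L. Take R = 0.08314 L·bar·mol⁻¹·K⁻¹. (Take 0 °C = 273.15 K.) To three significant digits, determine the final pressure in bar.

Convert: T₁ = 442.3 K.
T constant ⇒ Boyle's law P V = const: T₂ = T₁; P₂ = P₁·(V₁/V₂) = 0.2203 bar.
Reversible adiabatic, γ = 5/3: T₃ = T₂·(V₂/V₃)^(γ−1) = 999.0 K; P₃ = P₂·(V₂/V₃)^γ = 1.688 bar.

P₃ ≈ 1.69 bar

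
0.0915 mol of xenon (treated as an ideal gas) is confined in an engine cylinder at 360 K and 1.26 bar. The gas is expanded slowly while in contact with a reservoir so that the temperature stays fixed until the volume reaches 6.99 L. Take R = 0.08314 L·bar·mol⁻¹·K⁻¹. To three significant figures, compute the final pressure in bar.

P₂ ≈ 0.392 bar

From PV = nRT: V₁ = nRT₁/P₁ = 2.174 L.
Isothermal, so P V is constant: T₂ = T₁; P₂ = P₁·(V₁/V₂) = 0.3918 bar.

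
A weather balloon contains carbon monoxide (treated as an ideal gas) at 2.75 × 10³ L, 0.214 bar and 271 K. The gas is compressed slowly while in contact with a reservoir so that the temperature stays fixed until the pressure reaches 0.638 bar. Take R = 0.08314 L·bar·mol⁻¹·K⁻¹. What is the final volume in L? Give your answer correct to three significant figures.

Isothermal, so P V is constant: T₂ = T₁; V₂ = V₁·(P₁/P₂) = 922.4 L.

V₂ ≈ 922 L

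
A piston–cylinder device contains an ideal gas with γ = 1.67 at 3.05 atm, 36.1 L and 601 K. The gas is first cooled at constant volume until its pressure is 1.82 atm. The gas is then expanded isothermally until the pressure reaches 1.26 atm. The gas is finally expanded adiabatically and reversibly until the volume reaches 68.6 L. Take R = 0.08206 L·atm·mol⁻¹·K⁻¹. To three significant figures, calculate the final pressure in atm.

V constant ⇒ P ∝ T: V₂ = V₁; T₂ = T₁·(P₂/P₁) = 358.6 K.
T constant ⇒ Boyle's law P V = const: T₃ = T₂; V₃ = V₂·(P₂/P₃) = 52.14 L.
Reversible adiabatic, γ = 1.67: T₄ = T₃·(V₃/V₄)^(γ−1) = 298.4 K; P₄ = P₃·(V₃/V₄)^γ = 0.7970 atm.

P₄ ≈ 0.797 atm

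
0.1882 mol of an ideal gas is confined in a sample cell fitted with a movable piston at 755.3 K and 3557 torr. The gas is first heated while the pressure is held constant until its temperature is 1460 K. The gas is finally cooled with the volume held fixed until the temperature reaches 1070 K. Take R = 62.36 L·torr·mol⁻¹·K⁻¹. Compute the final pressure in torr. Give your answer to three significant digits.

From PV = nRT: V₁ = nRT₁/P₁ = 2.492 L.
P constant ⇒ V ∝ T: P₂ = P₁; V₂ = V₁·(T₂/T₁) = 4.817 L.
V constant ⇒ P ∝ T: V₃ = V₂; P₃ = P₂·(T₃/T₂) = 2607 torr.

P₃ ≈ 2.61e+03 torr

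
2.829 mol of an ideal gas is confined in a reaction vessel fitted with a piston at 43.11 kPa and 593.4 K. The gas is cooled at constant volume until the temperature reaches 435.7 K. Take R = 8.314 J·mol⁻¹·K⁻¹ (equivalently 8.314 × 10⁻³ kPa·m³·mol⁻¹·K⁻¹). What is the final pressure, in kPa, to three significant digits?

P₂ ≈ 31.7 kPa

From PV = nRT: V₁ = nRT₁/P₁ = 0.3238 m³.
Isochoric, so P/T is constant: V₂ = V₁; P₂ = P₁·(T₂/T₁) = 31.65 kPa.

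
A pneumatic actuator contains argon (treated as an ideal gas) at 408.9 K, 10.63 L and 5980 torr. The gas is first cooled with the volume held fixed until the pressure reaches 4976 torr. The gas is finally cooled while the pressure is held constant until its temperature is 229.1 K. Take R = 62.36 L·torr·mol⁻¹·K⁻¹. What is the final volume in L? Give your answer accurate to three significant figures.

V₃ ≈ 7.16 L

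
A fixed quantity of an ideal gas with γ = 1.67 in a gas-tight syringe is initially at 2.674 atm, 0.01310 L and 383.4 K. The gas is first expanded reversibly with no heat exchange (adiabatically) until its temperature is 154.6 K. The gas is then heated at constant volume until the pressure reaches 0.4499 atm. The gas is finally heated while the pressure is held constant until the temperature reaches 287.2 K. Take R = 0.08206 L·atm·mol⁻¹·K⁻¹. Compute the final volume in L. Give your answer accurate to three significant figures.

V₄ ≈ 0.0583 L

Adiabatic (γ = 1.67), T V^(γ−1) and P V^γ constant: P₂ = P₁·(T₂/T₁)^(γ/(γ−1)) = 0.2780 atm; V₂ = V₁·(T₁/T₂)^(1/(γ−1)) = 0.05081 L.
Isochoric, so P/T is constant: V₃ = V₂; T₃ = T₂·(P₃/P₂) = 250.2 K.
Isobaric, so V/T is constant: P₄ = P₃; V₄ = V₃·(T₄/T₃) = 0.05832 L.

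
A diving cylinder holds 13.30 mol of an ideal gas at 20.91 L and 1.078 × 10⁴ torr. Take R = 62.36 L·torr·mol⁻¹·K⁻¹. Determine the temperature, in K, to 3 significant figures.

T ≈ 272 K

PV = nRT ⇒ T = PV/(nR) = (1.078e+04 × 20.91) / (13.30 × 62.36)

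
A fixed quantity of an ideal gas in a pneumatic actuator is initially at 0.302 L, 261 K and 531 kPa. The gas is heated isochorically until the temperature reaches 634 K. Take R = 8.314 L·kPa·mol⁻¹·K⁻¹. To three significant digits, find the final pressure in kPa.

P₂ ≈ 1.29e+03 kPa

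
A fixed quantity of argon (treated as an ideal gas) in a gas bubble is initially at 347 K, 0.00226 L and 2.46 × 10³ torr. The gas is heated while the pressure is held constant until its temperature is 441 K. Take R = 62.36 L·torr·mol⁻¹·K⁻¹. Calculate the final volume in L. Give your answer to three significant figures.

P constant ⇒ V ∝ T: P₂ = P₁; V₂ = V₁·(T₂/T₁) = 0.002872 L.

V₂ ≈ 0.00287 L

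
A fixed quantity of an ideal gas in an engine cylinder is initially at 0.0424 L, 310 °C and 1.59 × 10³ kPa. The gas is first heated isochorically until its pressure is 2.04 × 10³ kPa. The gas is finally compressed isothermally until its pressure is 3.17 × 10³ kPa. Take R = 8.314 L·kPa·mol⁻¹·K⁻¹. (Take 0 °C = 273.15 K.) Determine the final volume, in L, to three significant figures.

Convert: T₁ = 583.1 K.
V constant ⇒ P ∝ T: V₂ = V₁; T₂ = T₁·(P₂/P₁) = 748.2 K.
T constant ⇒ Boyle's law P V = const: T₃ = T₂; V₃ = V₂·(P₂/P₃) = 0.02729 L.

V₃ ≈ 0.0273 L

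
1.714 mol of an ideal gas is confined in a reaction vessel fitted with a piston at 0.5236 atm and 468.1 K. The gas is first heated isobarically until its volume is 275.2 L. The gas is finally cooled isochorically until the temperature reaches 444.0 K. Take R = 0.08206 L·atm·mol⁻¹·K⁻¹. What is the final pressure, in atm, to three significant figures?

P₃ ≈ 0.227 atm

From PV = nRT: V₁ = nRT₁/P₁ = 125.7 L.
P constant ⇒ V ∝ T: P₂ = P₁; T₂ = T₁·(V₂/V₁) = 1024 K.
Isochoric, so P/T is constant: V₃ = V₂; P₃ = P₂·(T₃/T₂) = 0.2269 atm.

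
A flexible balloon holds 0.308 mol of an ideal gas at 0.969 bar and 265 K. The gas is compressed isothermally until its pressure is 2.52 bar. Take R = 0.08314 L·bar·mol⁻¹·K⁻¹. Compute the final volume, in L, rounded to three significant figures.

From PV = nRT: V₁ = nRT₁/P₁ = 7.003 L.
Isothermal, so P V is constant: T₂ = T₁; V₂ = V₁·(P₁/P₂) = 2.693 L.

V₂ ≈ 2.69 L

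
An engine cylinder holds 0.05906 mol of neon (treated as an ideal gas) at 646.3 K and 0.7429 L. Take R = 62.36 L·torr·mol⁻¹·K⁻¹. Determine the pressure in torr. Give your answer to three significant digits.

PV = nRT ⇒ P = nRT/V = (0.05906 × 62.36 × 646.3) / 0.7429

P ≈ 3.20e+03 torr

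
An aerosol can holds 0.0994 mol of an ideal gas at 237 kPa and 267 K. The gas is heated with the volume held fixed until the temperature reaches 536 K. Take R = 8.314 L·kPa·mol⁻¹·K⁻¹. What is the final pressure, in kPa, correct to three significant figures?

From PV = nRT: V₁ = nRT₁/P₁ = 0.9310 L.
V constant ⇒ P ∝ T: V₂ = V₁; P₂ = P₁·(T₂/T₁) = 475.8 kPa.

P₂ ≈ 476 kPa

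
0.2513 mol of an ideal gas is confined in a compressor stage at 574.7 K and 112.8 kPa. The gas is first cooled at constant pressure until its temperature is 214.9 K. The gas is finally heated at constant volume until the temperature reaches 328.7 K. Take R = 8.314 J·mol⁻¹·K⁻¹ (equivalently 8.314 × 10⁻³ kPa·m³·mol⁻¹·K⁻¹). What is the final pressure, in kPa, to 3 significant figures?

P₃ ≈ 173 kPa

From PV = nRT: V₁ = nRT₁/P₁ = 0.01064 m³.
Isobaric, so V/T is constant: P₂ = P₁; V₂ = V₁·(T₂/T₁) = 0.003980 m³.
V constant ⇒ P ∝ T: V₃ = V₂; P₃ = P₂·(T₃/T₂) = 172.5 kPa.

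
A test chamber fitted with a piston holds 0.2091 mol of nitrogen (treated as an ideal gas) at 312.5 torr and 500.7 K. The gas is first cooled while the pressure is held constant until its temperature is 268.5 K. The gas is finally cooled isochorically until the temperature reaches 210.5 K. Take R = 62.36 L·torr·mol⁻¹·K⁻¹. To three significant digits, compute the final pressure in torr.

From PV = nRT: V₁ = nRT₁/P₁ = 20.89 L.
P constant ⇒ V ∝ T: P₂ = P₁; V₂ = V₁·(T₂/T₁) = 11.20 L.
V constant ⇒ P ∝ T: V₃ = V₂; P₃ = P₂·(T₃/T₂) = 245.0 torr.

P₃ ≈ 245 torr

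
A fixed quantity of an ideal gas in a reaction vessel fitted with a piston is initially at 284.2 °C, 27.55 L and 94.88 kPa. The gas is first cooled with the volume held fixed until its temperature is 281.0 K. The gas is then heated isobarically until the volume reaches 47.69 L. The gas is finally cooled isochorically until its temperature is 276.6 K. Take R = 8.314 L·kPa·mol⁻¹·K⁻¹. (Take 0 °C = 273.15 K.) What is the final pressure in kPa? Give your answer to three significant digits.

P₄ ≈ 27.2 kPa

Convert: T₁ = 557.3 K.
V constant ⇒ P ∝ T: V₂ = V₁; P₂ = P₁·(T₂/T₁) = 47.84 kPa.
P constant ⇒ V ∝ T: P₃ = P₂; T₃ = T₂·(V₃/V₂) = 486.4 K.
V constant ⇒ P ∝ T: V₄ = V₃; P₄ = P₃·(T₄/T₃) = 27.20 kPa.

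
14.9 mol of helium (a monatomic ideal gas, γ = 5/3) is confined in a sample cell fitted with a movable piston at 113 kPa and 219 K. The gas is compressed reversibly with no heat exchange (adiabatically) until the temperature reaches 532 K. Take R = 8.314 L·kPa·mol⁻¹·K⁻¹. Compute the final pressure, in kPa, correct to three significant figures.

P₂ ≈ 1.04e+03 kPa

From PV = nRT: V₁ = nRT₁/P₁ = 240.1 L.
Reversible adiabatic, γ = 5/3: P₂ = P₁·(T₂/T₁)^(γ/(γ−1)) = 1039 kPa; V₂ = V₁·(T₁/T₂)^(1/(γ−1)) = 63.41 L.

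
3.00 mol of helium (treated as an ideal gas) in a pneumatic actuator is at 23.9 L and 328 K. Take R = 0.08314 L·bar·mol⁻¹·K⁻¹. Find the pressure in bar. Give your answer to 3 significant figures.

PV = nRT ⇒ P = nRT/V = (3.00 × 0.08314 × 328) / 23.9

P ≈ 3.42 bar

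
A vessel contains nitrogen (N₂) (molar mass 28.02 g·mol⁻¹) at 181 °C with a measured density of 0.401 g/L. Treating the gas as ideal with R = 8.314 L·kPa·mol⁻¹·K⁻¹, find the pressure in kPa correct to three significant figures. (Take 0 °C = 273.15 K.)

ρ = PM/(RT) ⇒ P = ρRT/M = (0.401 × 8.314 × 454.1) / 28.02

P ≈ 54.0 kPa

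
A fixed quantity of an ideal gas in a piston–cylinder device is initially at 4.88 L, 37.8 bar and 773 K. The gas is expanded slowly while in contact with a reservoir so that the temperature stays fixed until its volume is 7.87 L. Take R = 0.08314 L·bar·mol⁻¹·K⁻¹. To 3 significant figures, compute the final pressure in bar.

T constant ⇒ Boyle's law P V = const: T₂ = T₁; P₂ = P₁·(V₁/V₂) = 23.44 bar.

P₂ ≈ 23.4 bar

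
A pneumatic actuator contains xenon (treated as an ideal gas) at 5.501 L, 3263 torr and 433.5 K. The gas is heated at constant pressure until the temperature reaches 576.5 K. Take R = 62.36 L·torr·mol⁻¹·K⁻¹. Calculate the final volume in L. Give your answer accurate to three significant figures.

V₂ ≈ 7.32 L

P constant ⇒ V ∝ T: P₂ = P₁; V₂ = V₁·(T₂/T₁) = 7.316 L.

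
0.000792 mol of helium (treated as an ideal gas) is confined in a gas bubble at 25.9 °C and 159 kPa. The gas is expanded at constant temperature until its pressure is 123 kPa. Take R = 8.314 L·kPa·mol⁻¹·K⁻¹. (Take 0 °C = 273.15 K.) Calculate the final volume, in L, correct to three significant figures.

V₂ ≈ 0.0160 L

Convert: T₁ = 299.0 K.
From PV = nRT: V₁ = nRT₁/P₁ = 0.01238 L.
T constant ⇒ Boyle's law P V = const: T₂ = T₁; V₂ = V₁·(P₁/P₂) = 0.01601 L.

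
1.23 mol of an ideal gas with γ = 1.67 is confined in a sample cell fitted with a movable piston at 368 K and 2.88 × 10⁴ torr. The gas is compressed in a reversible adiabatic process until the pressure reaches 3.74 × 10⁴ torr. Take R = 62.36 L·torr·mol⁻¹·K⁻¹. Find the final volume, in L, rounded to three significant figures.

From PV = nRT: V₁ = nRT₁/P₁ = 0.9801 L.
Reversible adiabatic, γ = 1.67: T₂ = T₁·(P₂/P₁)^((γ−1)/γ) = 408.7 K; V₂ = V₁·(P₁/P₂)^(1/γ) = 0.8381 L.

V₂ ≈ 0.838 L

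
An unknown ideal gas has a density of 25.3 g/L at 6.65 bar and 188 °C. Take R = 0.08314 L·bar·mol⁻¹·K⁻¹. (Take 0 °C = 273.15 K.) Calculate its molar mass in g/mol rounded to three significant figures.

M ≈ 146 g/mol

ρ = PM/(RT) ⇒ M = ρRT/P = (25.3 × 0.08314 × 461.1) / 6.65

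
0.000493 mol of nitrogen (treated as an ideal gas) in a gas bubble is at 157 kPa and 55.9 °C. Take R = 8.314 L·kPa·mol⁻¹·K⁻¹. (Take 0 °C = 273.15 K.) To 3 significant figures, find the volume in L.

V ≈ 0.00859 L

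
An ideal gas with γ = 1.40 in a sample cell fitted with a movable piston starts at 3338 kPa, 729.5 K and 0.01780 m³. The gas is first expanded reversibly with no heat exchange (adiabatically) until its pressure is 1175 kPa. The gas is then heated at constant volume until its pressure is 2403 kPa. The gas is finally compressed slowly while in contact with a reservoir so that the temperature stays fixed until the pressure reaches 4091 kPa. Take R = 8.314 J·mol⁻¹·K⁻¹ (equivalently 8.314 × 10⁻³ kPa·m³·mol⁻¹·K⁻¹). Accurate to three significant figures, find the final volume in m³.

Reversible adiabatic, γ = 1.40: T₂ = T₁·(P₂/P₁)^((γ−1)/γ) = 541.3 K; V₂ = V₁·(P₁/P₂)^(1/γ) = 0.03752 m³.
Isochoric, so P/T is constant: V₃ = V₂; T₃ = T₂·(P₃/P₂) = 1107 K.
Isothermal, so P V is constant: T₄ = T₃; V₄ = V₃·(P₃/P₄) = 0.02204 m³.

V₄ ≈ 0.0220 m³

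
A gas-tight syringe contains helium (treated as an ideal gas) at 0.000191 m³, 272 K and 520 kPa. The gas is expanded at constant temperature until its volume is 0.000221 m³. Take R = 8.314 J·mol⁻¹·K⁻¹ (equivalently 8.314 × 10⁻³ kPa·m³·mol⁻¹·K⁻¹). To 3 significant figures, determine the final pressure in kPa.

P₂ ≈ 449 kPa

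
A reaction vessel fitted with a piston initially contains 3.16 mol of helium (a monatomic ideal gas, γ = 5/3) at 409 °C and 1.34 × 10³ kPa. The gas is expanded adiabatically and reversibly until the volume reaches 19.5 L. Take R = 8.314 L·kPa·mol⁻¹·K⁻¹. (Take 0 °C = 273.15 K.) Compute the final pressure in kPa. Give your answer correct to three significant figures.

Convert: T₁ = 682.1 K.
From PV = nRT: V₁ = nRT₁/P₁ = 13.37 L.
Adiabatic (γ = 5/3), T V^(γ−1) and P V^γ constant: T₂ = T₁·(V₁/V₂)^(γ−1) = 530.5 K; P₂ = P₁·(V₁/V₂)^γ = 714.8 kPa.

P₂ ≈ 715 kPa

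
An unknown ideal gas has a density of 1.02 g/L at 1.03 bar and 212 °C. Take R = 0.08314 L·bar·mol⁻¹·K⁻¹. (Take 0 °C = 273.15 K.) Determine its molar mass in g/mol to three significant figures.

M ≈ 39.9 g/mol

ρ = PM/(RT) ⇒ M = ρRT/P = (1.02 × 0.08314 × 485.1) / 1.03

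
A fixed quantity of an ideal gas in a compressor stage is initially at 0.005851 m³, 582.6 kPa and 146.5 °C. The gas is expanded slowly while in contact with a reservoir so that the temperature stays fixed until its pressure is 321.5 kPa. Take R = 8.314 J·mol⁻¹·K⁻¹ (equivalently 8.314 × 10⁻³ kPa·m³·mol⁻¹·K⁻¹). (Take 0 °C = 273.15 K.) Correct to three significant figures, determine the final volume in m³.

V₂ ≈ 0.0106 m³

Convert: T₁ = 419.6 K.
Isothermal, so P V is constant: T₂ = T₁; V₂ = V₁·(P₁/P₂) = 0.01060 m³.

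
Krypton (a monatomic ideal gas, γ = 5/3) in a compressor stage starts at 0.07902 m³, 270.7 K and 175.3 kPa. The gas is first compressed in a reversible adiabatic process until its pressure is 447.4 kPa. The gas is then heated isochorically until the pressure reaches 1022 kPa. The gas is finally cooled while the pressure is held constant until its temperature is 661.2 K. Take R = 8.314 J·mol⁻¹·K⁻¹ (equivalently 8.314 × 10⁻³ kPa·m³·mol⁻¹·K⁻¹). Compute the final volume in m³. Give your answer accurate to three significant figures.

Adiabatic (γ = 5/3), T V^(γ−1) and P V^γ constant: T₂ = T₁·(P₂/P₁)^((γ−1)/γ) = 393.8 K; V₂ = V₁·(P₁/P₂)^(1/γ) = 0.04504 m³.
V constant ⇒ P ∝ T: V₃ = V₂; T₃ = T₂·(P₃/P₂) = 899.5 K.
Isobaric, so V/T is constant: P₄ = P₃; V₄ = V₃·(T₄/T₃) = 0.03311 m³.

V₄ ≈ 0.0331 m³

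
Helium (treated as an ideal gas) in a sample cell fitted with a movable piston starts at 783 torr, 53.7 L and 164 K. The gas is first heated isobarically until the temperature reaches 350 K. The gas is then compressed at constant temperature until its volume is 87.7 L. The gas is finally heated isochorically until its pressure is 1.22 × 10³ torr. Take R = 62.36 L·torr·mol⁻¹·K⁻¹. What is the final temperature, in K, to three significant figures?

P constant ⇒ V ∝ T: P₂ = P₁; V₂ = V₁·(T₂/T₁) = 114.6 L.
Isothermal, so P V is constant: T₃ = T₂; P₃ = P₂·(V₂/V₃) = 1023 torr.
V constant ⇒ P ∝ T: V₄ = V₃; T₄ = T₃·(P₄/P₃) = 417.3 K.

T₄ ≈ 417 K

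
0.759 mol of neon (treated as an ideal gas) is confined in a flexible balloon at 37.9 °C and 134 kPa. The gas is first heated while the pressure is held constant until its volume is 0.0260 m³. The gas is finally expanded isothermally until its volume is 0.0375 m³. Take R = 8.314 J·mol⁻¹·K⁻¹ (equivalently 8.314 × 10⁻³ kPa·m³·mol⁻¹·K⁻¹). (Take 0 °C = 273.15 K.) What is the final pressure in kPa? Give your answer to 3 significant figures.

Convert: T₁ = 311.0 K.
From PV = nRT: V₁ = nRT₁/P₁ = 0.01465 m³.
P constant ⇒ V ∝ T: P₂ = P₁; T₂ = T₁·(V₂/V₁) = 552.1 K.
Isothermal, so P V is constant: T₃ = T₂; P₃ = P₂·(V₂/V₃) = 92.91 kPa.

P₃ ≈ 92.9 kPa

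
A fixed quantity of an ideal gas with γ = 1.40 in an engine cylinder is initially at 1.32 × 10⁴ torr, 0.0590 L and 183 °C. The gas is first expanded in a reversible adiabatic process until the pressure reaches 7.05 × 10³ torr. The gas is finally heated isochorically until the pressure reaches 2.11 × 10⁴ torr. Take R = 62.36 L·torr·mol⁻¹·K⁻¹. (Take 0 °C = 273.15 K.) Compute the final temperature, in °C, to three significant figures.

T₃ ≈ 868 °C

Convert: T₁ = 456.1 K.
Adiabatic (γ = 1.40), T V^(γ−1) and P V^γ constant: T₂ = T₁·(P₂/P₁)^((γ−1)/γ) = 381.3 K; V₂ = V₁·(P₁/P₂)^(1/γ) = 0.09234 L.
Isochoric, so P/T is constant: V₃ = V₂; T₃ = T₂·(P₃/P₂) = 1141 K.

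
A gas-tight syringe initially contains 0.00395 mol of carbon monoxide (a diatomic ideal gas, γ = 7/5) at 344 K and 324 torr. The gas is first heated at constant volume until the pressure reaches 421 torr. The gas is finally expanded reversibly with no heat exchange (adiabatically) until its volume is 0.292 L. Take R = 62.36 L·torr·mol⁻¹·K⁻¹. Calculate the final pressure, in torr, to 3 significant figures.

From PV = nRT: V₁ = nRT₁/P₁ = 0.2615 L.
V constant ⇒ P ∝ T: V₂ = V₁; T₂ = T₁·(P₂/P₁) = 447.0 K.
Reversible adiabatic, γ = 7/5: T₃ = T₂·(V₂/V₃)^(γ−1) = 427.7 K; P₃ = P₂·(V₂/V₃)^γ = 360.8 torr.

P₃ ≈ 361 torr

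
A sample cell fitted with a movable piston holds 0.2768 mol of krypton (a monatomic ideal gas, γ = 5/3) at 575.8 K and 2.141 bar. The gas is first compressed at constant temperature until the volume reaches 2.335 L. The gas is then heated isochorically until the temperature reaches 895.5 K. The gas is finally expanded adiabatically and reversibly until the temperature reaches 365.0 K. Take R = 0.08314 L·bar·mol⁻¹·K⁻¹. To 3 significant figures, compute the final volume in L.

From PV = nRT: V₁ = nRT₁/P₁ = 6.189 L.
T constant ⇒ Boyle's law P V = const: T₂ = T₁; P₂ = P₁·(V₁/V₂) = 5.675 bar.
Isochoric, so P/T is constant: V₃ = V₂; P₃ = P₂·(T₃/T₂) = 8.826 bar.
Adiabatic (γ = 5/3), T V^(γ−1) and P V^γ constant: P₄ = P₃·(T₄/T₃)^(γ/(γ−1)) = 0.9361 bar; V₄ = V₃·(T₃/T₄)^(1/(γ−1)) = 8.973 L.

V₄ ≈ 8.97 L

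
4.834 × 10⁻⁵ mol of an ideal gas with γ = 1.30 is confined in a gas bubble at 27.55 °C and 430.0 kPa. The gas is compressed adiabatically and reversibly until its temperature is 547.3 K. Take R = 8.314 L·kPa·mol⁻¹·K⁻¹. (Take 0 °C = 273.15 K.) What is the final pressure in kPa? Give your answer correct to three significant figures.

Convert: T₁ = 300.7 K.
From PV = nRT: V₁ = nRT₁/P₁ = 0.0002810 L.
Reversible adiabatic, γ = 1.30: P₂ = P₁·(T₂/T₁)^(γ/(γ−1)) = 5761 kPa; V₂ = V₁·(T₁/T₂)^(1/(γ−1)) = 3.818e-05 L.

P₂ ≈ 5.76e+03 kPa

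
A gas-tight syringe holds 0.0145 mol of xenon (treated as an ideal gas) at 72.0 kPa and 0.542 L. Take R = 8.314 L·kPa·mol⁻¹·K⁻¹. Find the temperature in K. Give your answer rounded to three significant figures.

T ≈ 324 K

PV = nRT ⇒ T = PV/(nR) = (72.0 × 0.542) / (0.0145 × 8.314)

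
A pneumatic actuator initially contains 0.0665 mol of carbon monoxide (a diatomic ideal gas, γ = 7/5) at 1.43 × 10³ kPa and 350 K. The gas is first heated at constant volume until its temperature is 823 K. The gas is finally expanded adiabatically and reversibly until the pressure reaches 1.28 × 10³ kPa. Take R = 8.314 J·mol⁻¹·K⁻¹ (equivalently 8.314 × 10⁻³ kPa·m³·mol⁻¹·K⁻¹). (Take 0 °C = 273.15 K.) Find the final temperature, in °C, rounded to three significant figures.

T₃ ≈ 351 °C

From PV = nRT: V₁ = nRT₁/P₁ = 0.0001353 m³.
Isochoric, so P/T is constant: V₂ = V₁; P₂ = P₁·(T₂/T₁) = 3363 kPa.
Adiabatic (γ = 7/5), T V^(γ−1) and P V^γ constant: T₃ = T₂·(P₃/P₂)^((γ−1)/γ) = 624.5 K; V₃ = V₂·(P₂/P₃)^(1/γ) = 0.0002698 m³.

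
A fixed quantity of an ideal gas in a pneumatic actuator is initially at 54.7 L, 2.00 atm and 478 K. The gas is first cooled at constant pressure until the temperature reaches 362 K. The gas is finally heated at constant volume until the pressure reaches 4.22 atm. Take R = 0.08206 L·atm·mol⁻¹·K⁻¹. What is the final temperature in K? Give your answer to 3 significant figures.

T₃ ≈ 764 K

Isobaric, so V/T is constant: P₂ = P₁; V₂ = V₁·(T₂/T₁) = 41.43 L.
V constant ⇒ P ∝ T: V₃ = V₂; T₃ = T₂·(P₃/P₂) = 763.8 K.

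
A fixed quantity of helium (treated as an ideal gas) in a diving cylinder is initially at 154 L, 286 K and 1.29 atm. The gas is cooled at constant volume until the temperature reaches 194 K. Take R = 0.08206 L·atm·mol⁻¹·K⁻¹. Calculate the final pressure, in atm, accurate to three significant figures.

P₂ ≈ 0.875 atm

V constant ⇒ P ∝ T: V₂ = V₁; P₂ = P₁·(T₂/T₁) = 0.8750 atm.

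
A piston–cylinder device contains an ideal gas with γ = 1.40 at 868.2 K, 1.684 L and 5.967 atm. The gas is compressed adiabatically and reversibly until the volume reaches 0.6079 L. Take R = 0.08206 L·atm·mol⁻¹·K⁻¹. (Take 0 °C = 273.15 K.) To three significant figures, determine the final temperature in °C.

Adiabatic (γ = 1.40), T V^(γ−1) and P V^γ constant: T₂ = T₁·(V₁/V₂)^(γ−1) = 1305 K; P₂ = P₁·(V₁/V₂)^γ = 24.85 atm.

T₂ ≈ 1.03e+03 °C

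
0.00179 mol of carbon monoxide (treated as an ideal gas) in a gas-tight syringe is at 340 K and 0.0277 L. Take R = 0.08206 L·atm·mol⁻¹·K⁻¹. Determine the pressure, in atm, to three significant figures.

PV = nRT ⇒ P = nRT/V = (0.00179 × 0.08206 × 340) / 0.0277

P ≈ 1.80 atm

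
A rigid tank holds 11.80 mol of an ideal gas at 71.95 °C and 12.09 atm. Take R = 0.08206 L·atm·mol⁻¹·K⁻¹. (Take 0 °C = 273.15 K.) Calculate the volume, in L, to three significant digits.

Convert: T = 345.10 K.
PV = nRT ⇒ V = nRT/P = (11.80 × 0.08206 × 345.10) / 12.09

V ≈ 27.6 L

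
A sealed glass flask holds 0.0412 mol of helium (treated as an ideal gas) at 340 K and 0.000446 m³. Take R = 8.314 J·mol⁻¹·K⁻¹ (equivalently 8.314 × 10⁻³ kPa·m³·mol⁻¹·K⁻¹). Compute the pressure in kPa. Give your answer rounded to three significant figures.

P ≈ 261 kPa

PV = nRT ⇒ P = nRT/V = (0.0412 × 8.314 × 10⁻³ × 340) / 0.000446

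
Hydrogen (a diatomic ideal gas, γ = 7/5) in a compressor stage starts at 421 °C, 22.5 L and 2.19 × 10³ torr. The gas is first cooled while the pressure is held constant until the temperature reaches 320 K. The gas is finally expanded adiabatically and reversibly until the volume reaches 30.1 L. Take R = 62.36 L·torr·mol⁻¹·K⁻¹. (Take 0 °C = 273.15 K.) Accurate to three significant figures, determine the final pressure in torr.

Convert: T₁ = 694.1 K.
P constant ⇒ V ∝ T: P₂ = P₁; V₂ = V₁·(T₂/T₁) = 10.37 L.
Adiabatic (γ = 7/5), T V^(γ−1) and P V^γ constant: T₃ = T₂·(V₂/V₃)^(γ−1) = 209.0 K; P₃ = P₂·(V₂/V₃)^γ = 492.8 torr.

P₃ ≈ 493 torr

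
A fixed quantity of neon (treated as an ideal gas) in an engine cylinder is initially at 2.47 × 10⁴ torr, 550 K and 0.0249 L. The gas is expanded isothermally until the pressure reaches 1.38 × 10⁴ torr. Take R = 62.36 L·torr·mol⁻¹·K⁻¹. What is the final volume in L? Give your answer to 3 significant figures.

V₂ ≈ 0.0446 L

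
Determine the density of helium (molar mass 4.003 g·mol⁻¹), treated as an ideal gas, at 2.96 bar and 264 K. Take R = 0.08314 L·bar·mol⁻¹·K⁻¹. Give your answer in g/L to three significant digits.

ρ = PM/(RT) = (2.96 × 4.003) / (0.08314 × 264.0)

ρ ≈ 0.540 g/L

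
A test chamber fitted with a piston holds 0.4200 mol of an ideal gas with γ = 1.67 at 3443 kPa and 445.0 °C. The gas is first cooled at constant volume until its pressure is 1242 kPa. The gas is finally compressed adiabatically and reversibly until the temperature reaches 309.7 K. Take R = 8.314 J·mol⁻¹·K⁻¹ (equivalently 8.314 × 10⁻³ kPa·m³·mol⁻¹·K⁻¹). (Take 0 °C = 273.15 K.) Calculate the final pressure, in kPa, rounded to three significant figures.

Convert: T₁ = 718.1 K.
From PV = nRT: V₁ = nRT₁/P₁ = 0.0007283 m³.
V constant ⇒ P ∝ T: V₂ = V₁; T₂ = T₁·(P₂/P₁) = 259.1 K.
Reversible adiabatic, γ = 1.67: P₃ = P₂·(T₃/T₂)^(γ/(γ−1)) = 1938 kPa; V₃ = V₂·(T₂/T₃)^(1/(γ−1)) = 0.0005580 m³.

P₃ ≈ 1.94e+03 kPa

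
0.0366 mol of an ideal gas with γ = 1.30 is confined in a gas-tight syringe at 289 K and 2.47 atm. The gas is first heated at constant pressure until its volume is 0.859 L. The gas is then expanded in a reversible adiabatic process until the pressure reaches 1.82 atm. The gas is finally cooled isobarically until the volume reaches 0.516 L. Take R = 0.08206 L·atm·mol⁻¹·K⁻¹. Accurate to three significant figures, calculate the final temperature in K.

From PV = nRT: V₁ = nRT₁/P₁ = 0.3514 L.
P constant ⇒ V ∝ T: P₂ = P₁; T₂ = T₁·(V₂/V₁) = 706.4 K.
Reversible adiabatic, γ = 1.30: T₃ = T₂·(P₃/P₂)^((γ−1)/γ) = 658.4 K; V₃ = V₂·(P₂/P₃)^(1/γ) = 1.086 L.
P constant ⇒ V ∝ T: P₄ = P₃; T₄ = T₃·(V₄/V₃) = 312.7 K.

T₄ ≈ 313 K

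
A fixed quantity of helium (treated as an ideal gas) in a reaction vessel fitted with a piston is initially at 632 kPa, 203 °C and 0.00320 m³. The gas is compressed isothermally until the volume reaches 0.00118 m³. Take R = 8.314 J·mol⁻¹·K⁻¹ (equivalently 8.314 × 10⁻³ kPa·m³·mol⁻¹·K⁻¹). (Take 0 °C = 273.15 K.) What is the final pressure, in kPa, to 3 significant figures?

Convert: T₁ = 476.1 K.
T constant ⇒ Boyle's law P V = const: T₂ = T₁; P₂ = P₁·(V₁/V₂) = 1714 kPa.

P₂ ≈ 1.71e+03 kPa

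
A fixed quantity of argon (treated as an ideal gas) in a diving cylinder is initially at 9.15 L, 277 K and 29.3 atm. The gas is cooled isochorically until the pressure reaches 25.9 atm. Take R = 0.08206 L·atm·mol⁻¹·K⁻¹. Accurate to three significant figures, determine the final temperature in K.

V constant ⇒ P ∝ T: V₂ = V₁; T₂ = T₁·(P₂/P₁) = 244.9 K.

T₂ ≈ 245 K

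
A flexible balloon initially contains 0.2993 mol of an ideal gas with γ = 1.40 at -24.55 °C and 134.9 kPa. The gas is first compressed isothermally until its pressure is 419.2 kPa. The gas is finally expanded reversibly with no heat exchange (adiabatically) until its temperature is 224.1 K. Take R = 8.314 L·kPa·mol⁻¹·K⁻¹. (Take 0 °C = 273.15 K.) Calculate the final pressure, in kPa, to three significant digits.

P₃ ≈ 292 kPa

Convert: T₁ = 248.6 K.
From PV = nRT: V₁ = nRT₁/P₁ = 4.586 L.
Isothermal, so P V is constant: T₂ = T₁; V₂ = V₁·(P₁/P₂) = 1.476 L.
Adiabatic (γ = 1.40), T V^(γ−1) and P V^γ constant: P₃ = P₂·(T₃/T₂)^(γ/(γ−1)) = 291.6 kPa; V₃ = V₂·(T₂/T₃)^(1/(γ−1)) = 1.913 L.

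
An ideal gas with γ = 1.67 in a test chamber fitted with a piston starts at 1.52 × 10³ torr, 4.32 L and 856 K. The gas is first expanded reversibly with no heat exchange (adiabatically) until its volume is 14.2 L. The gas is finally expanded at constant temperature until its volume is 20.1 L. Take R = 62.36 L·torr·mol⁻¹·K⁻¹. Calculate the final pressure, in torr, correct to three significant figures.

P₃ ≈ 147 torr

Reversible adiabatic, γ = 1.67: T₂ = T₁·(V₁/V₂)^(γ−1) = 385.7 K; P₂ = P₁·(V₁/V₂)^γ = 208.3 torr.
Isothermal, so P V is constant: T₃ = T₂; P₃ = P₂·(V₂/V₃) = 147.2 torr.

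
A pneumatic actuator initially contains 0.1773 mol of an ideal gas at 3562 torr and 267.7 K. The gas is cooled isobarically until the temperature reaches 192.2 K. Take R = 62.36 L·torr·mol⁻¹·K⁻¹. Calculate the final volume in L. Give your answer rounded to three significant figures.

V₂ ≈ 0.597 L

From PV = nRT: V₁ = nRT₁/P₁ = 0.8309 L.
P constant ⇒ V ∝ T: P₂ = P₁; V₂ = V₁·(T₂/T₁) = 0.5966 L.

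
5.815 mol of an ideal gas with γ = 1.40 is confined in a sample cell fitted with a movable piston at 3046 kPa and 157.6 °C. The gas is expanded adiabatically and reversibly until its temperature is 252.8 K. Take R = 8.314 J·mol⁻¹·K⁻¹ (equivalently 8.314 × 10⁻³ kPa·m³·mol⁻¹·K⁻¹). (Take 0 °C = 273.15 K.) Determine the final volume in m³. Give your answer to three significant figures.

Convert: T₁ = 430.8 K.
From PV = nRT: V₁ = nRT₁/P₁ = 0.006837 m³.
Adiabatic (γ = 1.40), T V^(γ−1) and P V^γ constant: P₂ = P₁·(T₂/T₁)^(γ/(γ−1)) = 471.7 kPa; V₂ = V₁·(T₁/T₂)^(1/(γ−1)) = 0.02591 m³.

V₂ ≈ 0.0259 m³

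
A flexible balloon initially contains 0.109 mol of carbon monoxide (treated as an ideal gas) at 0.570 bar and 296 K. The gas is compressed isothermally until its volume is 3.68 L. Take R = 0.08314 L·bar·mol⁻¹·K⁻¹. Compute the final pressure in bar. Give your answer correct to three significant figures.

From PV = nRT: V₁ = nRT₁/P₁ = 4.706 L.
T constant ⇒ Boyle's law P V = const: T₂ = T₁; P₂ = P₁·(V₁/V₂) = 0.7289 bar.

P₂ ≈ 0.729 bar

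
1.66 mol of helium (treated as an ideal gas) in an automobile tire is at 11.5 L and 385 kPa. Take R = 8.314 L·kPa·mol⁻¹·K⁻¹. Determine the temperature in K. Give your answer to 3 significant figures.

PV = nRT ⇒ T = PV/(nR) = (385 × 11.5) / (1.66 × 8.314)

T ≈ 321 K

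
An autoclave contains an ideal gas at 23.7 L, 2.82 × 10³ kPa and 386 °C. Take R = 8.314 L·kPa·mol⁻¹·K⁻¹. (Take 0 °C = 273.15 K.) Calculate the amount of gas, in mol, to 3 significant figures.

n ≈ 12.2 mol

Convert: T = 659.15 K.
PV = nRT ⇒ n = PV/(RT) = (2.82e+03 × 23.7) / (8.314 × 659.15)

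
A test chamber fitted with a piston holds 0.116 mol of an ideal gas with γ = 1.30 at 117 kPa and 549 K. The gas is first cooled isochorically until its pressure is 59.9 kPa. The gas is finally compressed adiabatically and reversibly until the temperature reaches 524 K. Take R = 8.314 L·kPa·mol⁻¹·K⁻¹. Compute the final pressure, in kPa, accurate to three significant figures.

From PV = nRT: V₁ = nRT₁/P₁ = 4.525 L.
Isochoric, so P/T is constant: V₂ = V₁; T₂ = T₁·(P₂/P₁) = 281.1 K.
Adiabatic (γ = 1.30), T V^(γ−1) and P V^γ constant: P₃ = P₂·(T₃/T₂)^(γ/(γ−1)) = 890.6 kPa; V₃ = V₂·(T₂/T₃)^(1/(γ−1)) = 0.5675 L.

P₃ ≈ 891 kPa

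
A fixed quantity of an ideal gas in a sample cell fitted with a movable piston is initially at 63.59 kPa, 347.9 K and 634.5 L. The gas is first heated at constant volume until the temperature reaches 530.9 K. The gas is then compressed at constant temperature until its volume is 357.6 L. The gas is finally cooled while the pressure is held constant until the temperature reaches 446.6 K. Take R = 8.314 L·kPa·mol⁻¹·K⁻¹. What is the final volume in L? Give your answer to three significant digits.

Isochoric, so P/T is constant: V₂ = V₁; P₂ = P₁·(T₂/T₁) = 97.04 kPa.
Isothermal, so P V is constant: T₃ = T₂; P₃ = P₂·(V₂/V₃) = 172.2 kPa.
P constant ⇒ V ∝ T: P₄ = P₃; V₄ = V₃·(T₄/T₃) = 300.8 L.

V₄ ≈ 301 L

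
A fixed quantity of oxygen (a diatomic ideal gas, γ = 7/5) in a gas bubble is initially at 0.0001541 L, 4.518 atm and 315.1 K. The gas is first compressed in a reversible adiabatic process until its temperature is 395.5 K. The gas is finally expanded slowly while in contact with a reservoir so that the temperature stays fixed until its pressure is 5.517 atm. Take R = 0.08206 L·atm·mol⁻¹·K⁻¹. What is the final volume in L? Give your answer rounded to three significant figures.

V₃ ≈ 0.000158 L

Reversible adiabatic, γ = 7/5: P₂ = P₁·(T₂/T₁)^(γ/(γ−1)) = 10.01 atm; V₂ = V₁·(T₁/T₂)^(1/(γ−1)) = 8.731e-05 L.
T constant ⇒ Boyle's law P V = const: T₃ = T₂; V₃ = V₂·(P₂/P₃) = 0.0001584 L.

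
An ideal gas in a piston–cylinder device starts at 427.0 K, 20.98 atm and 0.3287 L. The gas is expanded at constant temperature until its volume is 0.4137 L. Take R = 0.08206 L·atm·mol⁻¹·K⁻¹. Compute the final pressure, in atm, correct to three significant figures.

Isothermal, so P V is constant: T₂ = T₁; P₂ = P₁·(V₁/V₂) = 16.67 atm.

P₂ ≈ 16.7 atm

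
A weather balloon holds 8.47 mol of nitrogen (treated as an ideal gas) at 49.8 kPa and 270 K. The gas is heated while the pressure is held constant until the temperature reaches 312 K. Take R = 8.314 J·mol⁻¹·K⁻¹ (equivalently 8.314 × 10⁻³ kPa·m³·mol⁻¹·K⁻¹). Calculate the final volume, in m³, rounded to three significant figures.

V₂ ≈ 0.441 m³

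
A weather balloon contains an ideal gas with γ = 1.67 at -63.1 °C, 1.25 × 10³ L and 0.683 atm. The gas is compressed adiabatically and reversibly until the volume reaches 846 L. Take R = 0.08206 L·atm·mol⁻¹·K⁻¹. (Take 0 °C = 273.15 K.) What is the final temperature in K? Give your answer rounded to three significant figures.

T₂ ≈ 273 K

Convert: T₁ = 210.0 K.
Reversible adiabatic, γ = 1.67: T₂ = T₁·(V₁/V₂)^(γ−1) = 272.8 K; P₂ = P₁·(V₁/V₂)^γ = 1.311 atm.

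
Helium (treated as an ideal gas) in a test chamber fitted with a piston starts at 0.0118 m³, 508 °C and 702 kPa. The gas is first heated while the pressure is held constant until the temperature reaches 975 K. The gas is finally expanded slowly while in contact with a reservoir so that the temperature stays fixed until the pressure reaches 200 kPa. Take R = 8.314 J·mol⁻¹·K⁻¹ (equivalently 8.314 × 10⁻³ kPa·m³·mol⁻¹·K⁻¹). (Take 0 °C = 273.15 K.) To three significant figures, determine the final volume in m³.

Convert: T₁ = 781.1 K.
P constant ⇒ V ∝ T: P₂ = P₁; V₂ = V₁·(T₂/T₁) = 0.01473 m³.
Isothermal, so P V is constant: T₃ = T₂; V₃ = V₂·(P₂/P₃) = 0.05170 m³.

V₃ ≈ 0.0517 m³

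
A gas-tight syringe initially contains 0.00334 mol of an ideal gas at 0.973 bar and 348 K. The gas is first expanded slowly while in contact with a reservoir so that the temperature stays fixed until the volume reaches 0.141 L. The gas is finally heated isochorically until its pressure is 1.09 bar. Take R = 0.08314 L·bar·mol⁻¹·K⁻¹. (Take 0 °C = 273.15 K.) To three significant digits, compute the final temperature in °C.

T₃ ≈ 280 °C

From PV = nRT: V₁ = nRT₁/P₁ = 0.09932 L.
Isothermal, so P V is constant: T₂ = T₁; P₂ = P₁·(V₁/V₂) = 0.6854 bar.
Isochoric, so P/T is constant: V₃ = V₂; T₃ = T₂·(P₃/P₂) = 553.5 K.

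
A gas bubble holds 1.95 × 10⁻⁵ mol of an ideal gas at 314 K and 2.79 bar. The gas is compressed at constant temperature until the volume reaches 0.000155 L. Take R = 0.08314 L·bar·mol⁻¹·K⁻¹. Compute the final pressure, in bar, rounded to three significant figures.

From PV = nRT: V₁ = nRT₁/P₁ = 0.0001825 L.
T constant ⇒ Boyle's law P V = const: T₂ = T₁; P₂ = P₁·(V₁/V₂) = 3.284 bar.

P₂ ≈ 3.28 bar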